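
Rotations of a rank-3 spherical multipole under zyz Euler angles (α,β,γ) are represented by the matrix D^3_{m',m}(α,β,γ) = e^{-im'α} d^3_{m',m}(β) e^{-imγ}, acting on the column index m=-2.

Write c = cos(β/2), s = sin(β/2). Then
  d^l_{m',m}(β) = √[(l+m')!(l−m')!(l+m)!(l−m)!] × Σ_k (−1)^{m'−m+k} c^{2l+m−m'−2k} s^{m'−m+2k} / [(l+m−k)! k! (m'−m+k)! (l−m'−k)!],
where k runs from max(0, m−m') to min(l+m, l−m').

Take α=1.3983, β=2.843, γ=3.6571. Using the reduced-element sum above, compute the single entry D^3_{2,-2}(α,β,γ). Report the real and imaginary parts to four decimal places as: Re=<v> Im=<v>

Re=0.1605 Im=0.8136

First d^3_{2,-2}(β=2.843), then the phase factors e^{-i(2)α} and e^{-i(-2)γ}:
Half-angle: c=0.148742, s=0.988876. N=√(120·1·1·120)=120.000000
k∈{0,1} keeps every argument non-negative
  k=0: (−1)^4·120.0000/(24)·0.1487^2·0.9889^4 = +0.105781
  k=1: (−1)^5·120.0000/(120)·0.1487^0·0.9889^6 = -0.935085
d^3_{2,-2}(2.843) = +0.105781 -0.935085 = -0.829304
Phases: e^{-i·(2)·1.3983}=-0.941078-0.338190i, e^{-i·(-2)·3.6571}=+0.513949+0.857821i ⇒ D=+0.160520+0.813621i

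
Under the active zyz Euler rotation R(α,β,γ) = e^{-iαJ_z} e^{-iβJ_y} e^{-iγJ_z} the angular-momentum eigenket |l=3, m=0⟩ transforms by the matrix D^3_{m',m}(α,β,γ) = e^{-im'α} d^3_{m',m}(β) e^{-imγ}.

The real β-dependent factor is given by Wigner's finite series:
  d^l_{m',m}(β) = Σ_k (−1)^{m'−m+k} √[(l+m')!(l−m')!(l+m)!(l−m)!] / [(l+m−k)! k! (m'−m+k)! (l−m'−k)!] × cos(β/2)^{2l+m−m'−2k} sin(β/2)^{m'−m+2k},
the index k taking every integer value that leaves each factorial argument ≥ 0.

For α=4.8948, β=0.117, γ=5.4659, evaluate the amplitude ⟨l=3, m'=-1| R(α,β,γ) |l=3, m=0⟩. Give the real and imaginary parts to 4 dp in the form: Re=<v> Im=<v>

First d^3_{-1,0}(β=0.117), then the phase factors e^{-i(-1)α} and e^{-i(0)γ}:
With c≡cos(β/2)=0.998289 and s≡sin(β/2)=0.058467, N=[2·24·6·6]^{1/2}=41.569219
Admissible k: 1..3 (factorial args all ≥0)
  k=1: (−1)^0·41.5692/(12)·0.9983^5·0.0585^1 = +0.200808
  k=2: (−1)^1·41.5692/(4)·0.9983^3·0.0585^3 = -0.002066
  k=3: (−1)^2·41.5692/(12)·0.9983^1·0.0585^5 = +0.000002
d^3_{-1,0}(0.117) = +0.200808 -0.002066 +0.000002 = +0.198744
D = (+0.181401-0.983409i)·(+0.198744)·(+1.000000+0.000000i) = +0.036052-0.195447i

Re=0.0361 Im=-0.1954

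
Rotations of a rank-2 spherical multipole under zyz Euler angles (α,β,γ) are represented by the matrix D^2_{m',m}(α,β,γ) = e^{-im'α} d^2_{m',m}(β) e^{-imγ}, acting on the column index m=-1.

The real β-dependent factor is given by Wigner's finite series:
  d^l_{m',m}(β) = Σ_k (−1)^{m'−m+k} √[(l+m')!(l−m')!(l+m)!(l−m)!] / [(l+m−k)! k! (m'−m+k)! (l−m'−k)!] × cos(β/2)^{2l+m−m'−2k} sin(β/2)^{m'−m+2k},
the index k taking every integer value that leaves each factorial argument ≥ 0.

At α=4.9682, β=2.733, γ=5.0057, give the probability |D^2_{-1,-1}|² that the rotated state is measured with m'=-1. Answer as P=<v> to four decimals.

First d^2_{-1,-1}(β=2.733), then the phase factors e^{-i(-1)α} and e^{-i(-1)γ}:
c=cos(2.733/2)=0.202878, s=sin(2.733/2)=0.979204; N=√[1·6·1·6]=6.000000
k: max(0,(-1)−(-1))=0 … min(2+(-1),2−(-1))=1
  k=0: (−1)^0·6.0000/(6)·0.2029^4·0.9792^0 = +0.001694
  k=1: (−1)^1·6.0000/(2)·0.2029^2·0.9792^2 = -0.118396
d^2_{-1,-1}(2.733) = +0.001694 -0.118396 = -0.116702
|D^2_{-1,-1}|² = |d^2_{-1,-1}(β)|² = (-0.116702)² = 0.013619 (the z-rotation phases have unit modulus)

P=0.0136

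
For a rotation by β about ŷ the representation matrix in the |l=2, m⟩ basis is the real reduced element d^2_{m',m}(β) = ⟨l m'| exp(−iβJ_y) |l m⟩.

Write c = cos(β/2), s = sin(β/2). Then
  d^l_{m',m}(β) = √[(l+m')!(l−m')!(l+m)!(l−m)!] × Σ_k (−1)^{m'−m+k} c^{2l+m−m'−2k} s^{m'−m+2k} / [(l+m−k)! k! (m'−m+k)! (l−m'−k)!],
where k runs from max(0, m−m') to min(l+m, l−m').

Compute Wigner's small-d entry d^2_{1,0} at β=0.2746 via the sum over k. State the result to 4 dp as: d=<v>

d=-0.3197

d^2_{1,0}(β=0.2746) via Wigner's sum:
c=cos(0.2746/2)=0.990589, s=sin(0.2746/2)=0.136869; N=√[6·1·2·2]=4.898979
k: max(0,(0)−(1))=0 … min(2+(0),2−(1))=1
  k=0: (−1)^1·4.8990/(2)·0.9906^3·0.1369^1 = -0.325883
  k=1: (−1)^2·4.8990/(2)·0.9906^1·0.1369^3 = +0.006221
d^2_{1,0}(0.2746) = -0.325883 +0.006221 = -0.319661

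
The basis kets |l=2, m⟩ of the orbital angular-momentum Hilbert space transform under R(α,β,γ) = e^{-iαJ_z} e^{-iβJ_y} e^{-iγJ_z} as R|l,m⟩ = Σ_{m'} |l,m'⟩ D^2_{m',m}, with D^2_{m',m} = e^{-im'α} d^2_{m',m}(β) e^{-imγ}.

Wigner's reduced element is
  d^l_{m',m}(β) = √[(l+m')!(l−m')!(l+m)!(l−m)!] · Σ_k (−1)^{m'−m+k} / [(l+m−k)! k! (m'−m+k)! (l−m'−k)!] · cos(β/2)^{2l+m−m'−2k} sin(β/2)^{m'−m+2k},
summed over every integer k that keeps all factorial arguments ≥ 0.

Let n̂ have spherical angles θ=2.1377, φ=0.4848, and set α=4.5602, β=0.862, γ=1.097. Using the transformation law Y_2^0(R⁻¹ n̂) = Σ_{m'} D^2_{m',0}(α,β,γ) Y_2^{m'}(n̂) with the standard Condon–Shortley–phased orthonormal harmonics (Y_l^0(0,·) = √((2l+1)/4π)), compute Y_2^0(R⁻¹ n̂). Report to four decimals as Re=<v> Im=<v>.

Re=0.1894 Im=0.0000

Need the full column D^2_{m',0} for m'=−2..2 at α=4.5602, β=0.862, γ=1.097.
cos(β/2)=0.908548, sin(β/2)=0.417780
d^2_{-2,0}: single k=2 term ⇒ +0.352912;  D = -0.336690+0.105768i
d^2_{-1,0}: k∈[1..2] ⇒ +0.767480 -0.162280 = +0.605200;  D = -0.091750-0.598205i
d^2_{0,0}: k∈[0..2] ⇒ +0.681385 -0.576303 +0.030464 = +0.135546;  D = +0.135546+0.000000i
d^2_{1,0}: k∈[0..1] ⇒ -0.767480 +0.162280 = -0.605200;  D = +0.091750-0.598205i
d^2_{2,0}: single k=0 term ⇒ +0.352912;  D = -0.336690-0.105768i
Y_2^{m'}(θ=2.1377,φ=0.4848) and Σ D·Y over m':
  (-0.3367+0.1058i)·(+0.1555-0.2267i)  (-0.0917-0.5982i)·(-0.3096+0.1631i)  (+0.1355+0.0000i)·(-0.0425+0.0000i)  (+0.0917-0.5982i)·(+0.3096+0.1631i)  (-0.3367-0.1058i)·(+0.1555+0.2267i)
Y_2^0(R⁻¹ n̂) = +0.189446+0.000000i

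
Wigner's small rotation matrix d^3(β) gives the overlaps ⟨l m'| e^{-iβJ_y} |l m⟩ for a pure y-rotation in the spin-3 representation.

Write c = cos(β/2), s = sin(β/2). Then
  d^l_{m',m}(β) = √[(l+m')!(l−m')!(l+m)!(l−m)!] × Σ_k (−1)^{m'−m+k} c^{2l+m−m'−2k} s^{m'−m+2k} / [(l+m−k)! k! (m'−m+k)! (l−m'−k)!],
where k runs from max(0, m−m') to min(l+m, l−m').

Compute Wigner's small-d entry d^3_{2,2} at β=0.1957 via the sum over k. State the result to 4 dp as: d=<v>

d=0.9248

d^3_{2,2}(β=0.1957) via Wigner's sum:
With c≡cos(β/2)=0.995217 and s≡sin(β/2)=0.097694, N=[120·1·120·1]^{1/2}=120.000000
k∈{0,1} keeps every argument non-negative
  k=0: (−1)^0·120.0000/(120)·0.9952^6·0.0977^0 = +0.971640
  k=1: (−1)^1·120.0000/(24)·0.9952^4·0.0977^2 = -0.046814
d^3_{2,2}(0.1957) = +0.971640 -0.046814 = +0.924826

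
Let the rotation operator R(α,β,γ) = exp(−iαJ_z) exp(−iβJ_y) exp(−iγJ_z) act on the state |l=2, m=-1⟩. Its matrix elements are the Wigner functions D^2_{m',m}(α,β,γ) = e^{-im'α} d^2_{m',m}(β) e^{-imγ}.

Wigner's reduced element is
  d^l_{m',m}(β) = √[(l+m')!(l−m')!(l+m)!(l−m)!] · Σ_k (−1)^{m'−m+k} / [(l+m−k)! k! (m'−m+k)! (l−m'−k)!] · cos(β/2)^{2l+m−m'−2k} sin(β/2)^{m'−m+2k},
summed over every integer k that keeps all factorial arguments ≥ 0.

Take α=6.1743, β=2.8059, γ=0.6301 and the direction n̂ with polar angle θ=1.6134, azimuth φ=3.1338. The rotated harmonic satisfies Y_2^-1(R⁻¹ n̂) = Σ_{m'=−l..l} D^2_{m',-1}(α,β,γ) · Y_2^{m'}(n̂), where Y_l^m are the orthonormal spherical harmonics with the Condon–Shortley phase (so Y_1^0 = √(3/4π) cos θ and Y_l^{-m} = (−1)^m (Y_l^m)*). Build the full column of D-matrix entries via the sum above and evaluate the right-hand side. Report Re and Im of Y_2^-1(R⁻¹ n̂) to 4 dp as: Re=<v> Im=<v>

Re=-0.1576 Im=-0.1426

Need the full column D^2_{m',-1} for m'=−2..2 at α=6.1743, β=2.8059, γ=0.6301.
cos(β/2)=0.167059, sin(β/2)=0.985947
d^2_{-2,-1}: single k=1 term ⇒ +0.009194;  D = +0.008423+0.003684i
d^2_{-1,-1}: k∈[0..1] ⇒ +0.000779 -0.081390 = -0.080611;  D = -0.069907-0.040139i
d^2_{0,-1}: k∈[0..1] ⇒ -0.011260 +0.392199 = +0.380939;  D = +0.307787+0.224459i
d^2_{1,-1}: k∈[0..1] ⇒ +0.081390 -0.944961 = -0.863572;  D = -0.638311-0.581648i
d^2_{2,-1}: single k=0 term ⇒ -0.320229;  D = -0.211858-0.240132i
Y_2^{m'}(θ=1.6134,φ=3.1338) and Σ D·Y over m':
  (+0.0084+0.0037i)·(+0.3855+0.0060i)  (-0.0699-0.0401i)·(+0.0329+0.0003i)  (+0.3078+0.2245i)·(-0.3137+0.0000i)  (-0.6383-0.5816i)·(-0.0329+0.0003i)  (-0.2119-0.2401i)·(+0.3855-0.0060i)
Y_2^-1(R⁻¹ n̂) = -0.157596-0.142621i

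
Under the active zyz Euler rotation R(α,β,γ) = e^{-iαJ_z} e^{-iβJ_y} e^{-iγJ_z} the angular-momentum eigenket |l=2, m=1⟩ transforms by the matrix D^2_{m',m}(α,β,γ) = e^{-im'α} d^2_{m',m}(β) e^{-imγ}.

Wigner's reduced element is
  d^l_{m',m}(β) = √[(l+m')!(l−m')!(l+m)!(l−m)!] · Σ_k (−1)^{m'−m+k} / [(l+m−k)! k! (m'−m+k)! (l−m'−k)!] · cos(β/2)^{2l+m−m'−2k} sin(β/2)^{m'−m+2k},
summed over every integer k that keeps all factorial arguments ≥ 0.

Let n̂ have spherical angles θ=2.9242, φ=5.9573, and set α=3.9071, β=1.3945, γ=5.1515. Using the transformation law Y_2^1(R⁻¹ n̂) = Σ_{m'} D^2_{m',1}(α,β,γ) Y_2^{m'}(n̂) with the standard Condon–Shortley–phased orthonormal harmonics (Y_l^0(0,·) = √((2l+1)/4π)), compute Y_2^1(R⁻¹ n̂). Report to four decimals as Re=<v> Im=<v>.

Re=0.0474 Im=0.1946

Need the full column D^2_{m',1} for m'=−2..2 at α=3.9071, β=1.3945, γ=5.1515.
cos(β/2)=0.766611, sin(β/2)=0.642112
d^2_{-2,1}: single k=3 term ⇒ +0.405917;  D = -0.360254+0.187045i
d^2_{-1,1}: k∈[2..3] ⇒ +0.726930 -0.169998 = +0.556933;  D = +0.178570-0.527529i
d^2_{0,1}: k∈[1..2] ⇒ +0.708617 -0.497145 = +0.211472;  D = +0.089904+0.191410i
d^2_{1,1}: k∈[0..1] ⇒ +0.345382 -0.726930 = -0.381548;  D = +0.356252+0.136613i
d^2_{2,1}: single k=0 term ⇒ -0.578583;  D = -0.533061+0.224953i
Y_2^{m'}(θ=2.9242,φ=5.9573) and Σ D·Y over m':
  (-0.3603+0.1870i)·(+0.0143+0.0109i)  (+0.1786-0.5275i)·(-0.1541-0.0521i)  (+0.0899+0.1914i)·(+0.5868+0.0000i)  (+0.3563+0.1366i)·(+0.1541-0.0521i)  (-0.5331+0.2250i)·(+0.0143-0.0109i)
Y_2^1(R⁻¹ n̂) = +0.047430+0.194595i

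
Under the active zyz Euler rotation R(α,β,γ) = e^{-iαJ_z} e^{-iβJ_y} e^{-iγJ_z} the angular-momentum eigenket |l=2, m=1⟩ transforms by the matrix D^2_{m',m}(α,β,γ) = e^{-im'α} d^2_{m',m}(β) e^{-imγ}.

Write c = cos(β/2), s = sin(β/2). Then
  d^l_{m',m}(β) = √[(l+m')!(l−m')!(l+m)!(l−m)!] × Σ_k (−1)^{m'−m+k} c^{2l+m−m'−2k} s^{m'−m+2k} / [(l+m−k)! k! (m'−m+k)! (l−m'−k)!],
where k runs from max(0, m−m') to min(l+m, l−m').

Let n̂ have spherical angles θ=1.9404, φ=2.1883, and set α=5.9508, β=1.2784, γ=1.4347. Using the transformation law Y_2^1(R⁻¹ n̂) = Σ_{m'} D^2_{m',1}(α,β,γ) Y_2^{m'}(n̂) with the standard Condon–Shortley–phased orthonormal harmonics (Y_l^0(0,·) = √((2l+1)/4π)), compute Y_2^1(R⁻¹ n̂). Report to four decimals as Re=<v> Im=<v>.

Need the full column D^2_{m',1} for m'=−2..2 at α=5.9508, β=1.2784, γ=1.4347.
cos(β/2)=0.802573, sin(β/2)=0.596554
d^2_{-2,1}: single k=3 term ⇒ +0.340771;  D = -0.171881-0.294248i
d^2_{-1,1}: k∈[2..3] ⇒ +0.687685 -0.126648 = +0.561037;  D = -0.109420-0.550264i
d^2_{0,1}: k∈[1..2] ⇒ +0.755404 -0.417358 = +0.338046;  D = +0.045865-0.334920i
d^2_{1,1}: k∈[0..1] ⇒ +0.414896 -0.687685 = -0.272789;  D = -0.123173+0.243398i
d^2_{2,1}: single k=0 term ⇒ -0.616785;  D = -0.442827+0.429334i
Y_2^{m'}(θ=1.9404,φ=2.1883) and Σ D·Y over m':
  (-0.1719-0.2942i)·(-0.1107+0.3171i)  (-0.1094-0.5503i)·(+0.1507+0.2122i)  (+0.0459-0.3349i)·(-0.1919+0.0000i)  (-0.1232+0.2434i)·(-0.1507+0.2122i)  (-0.4428+0.4293i)·(-0.1107-0.3171i)
Y_2^1(R⁻¹ n̂) = +0.355865-0.033691i

Re=0.3559 Im=-0.0337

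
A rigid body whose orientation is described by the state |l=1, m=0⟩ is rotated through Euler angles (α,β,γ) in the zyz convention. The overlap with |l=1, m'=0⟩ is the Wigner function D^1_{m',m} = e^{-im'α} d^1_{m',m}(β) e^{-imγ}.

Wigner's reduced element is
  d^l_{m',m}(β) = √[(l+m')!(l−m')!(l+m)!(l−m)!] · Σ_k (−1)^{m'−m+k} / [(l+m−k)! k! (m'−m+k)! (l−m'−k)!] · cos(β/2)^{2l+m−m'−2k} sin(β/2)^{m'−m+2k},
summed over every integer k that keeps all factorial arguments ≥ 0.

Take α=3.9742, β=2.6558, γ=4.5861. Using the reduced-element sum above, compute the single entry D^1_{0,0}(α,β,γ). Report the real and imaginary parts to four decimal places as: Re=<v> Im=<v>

D^1_{0,0}(3.9742,2.6558,4.5861) = e^{-i·0·3.9742}·d^1_{0,0}(2.6558)·e^{-i·0·4.5861}. Compute d first:
Half-angle: c=0.240515, s=0.970645. N=√(1·1·1·1)=1.000000
Admissible k: 0..1 (factorial args all ≥0)
  k=0: (−1)^0·1.0000/(1)·0.2405^2·0.9706^0 = +0.057847
  k=1: (−1)^1·1.0000/(1)·0.2405^0·0.9706^2 = -0.942153
d^1_{0,0}(2.6558) = +0.057847 -0.942153 = -0.884305
Attach z-rotation phases: D = e^{-i(0)(3.9742)}·(-0.884305)·e^{-i(0)(4.5861)} = -0.884305+0.000000i

Re=-0.8843 Im=0.0000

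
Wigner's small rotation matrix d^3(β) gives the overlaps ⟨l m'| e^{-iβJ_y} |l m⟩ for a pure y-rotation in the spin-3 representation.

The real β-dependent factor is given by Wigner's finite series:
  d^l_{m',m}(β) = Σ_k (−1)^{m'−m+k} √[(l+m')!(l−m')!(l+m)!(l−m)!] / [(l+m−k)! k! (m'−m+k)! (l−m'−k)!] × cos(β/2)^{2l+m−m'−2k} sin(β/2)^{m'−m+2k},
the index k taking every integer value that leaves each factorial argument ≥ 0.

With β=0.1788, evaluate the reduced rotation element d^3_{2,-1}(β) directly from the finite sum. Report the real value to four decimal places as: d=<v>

d=-0.0044

d^3_{2,-1}(β=0.1788) via Wigner's sum:
Half-angle: c=0.996006, s=0.089281. N=√(120·1·2·24)=75.894664
k: max(0,(-1)−(2))=0 … min(3+(-1),3−(2))=1
  k=0: (−1)^3·75.8947/(12)·0.9960^3·0.0893^3 = -0.004447
  k=1: (−1)^4·75.8947/(24)·0.9960^1·0.0893^5 = +0.000018
d^3_{2,-1}(0.1788) = -0.004447 +0.000018 = -0.004429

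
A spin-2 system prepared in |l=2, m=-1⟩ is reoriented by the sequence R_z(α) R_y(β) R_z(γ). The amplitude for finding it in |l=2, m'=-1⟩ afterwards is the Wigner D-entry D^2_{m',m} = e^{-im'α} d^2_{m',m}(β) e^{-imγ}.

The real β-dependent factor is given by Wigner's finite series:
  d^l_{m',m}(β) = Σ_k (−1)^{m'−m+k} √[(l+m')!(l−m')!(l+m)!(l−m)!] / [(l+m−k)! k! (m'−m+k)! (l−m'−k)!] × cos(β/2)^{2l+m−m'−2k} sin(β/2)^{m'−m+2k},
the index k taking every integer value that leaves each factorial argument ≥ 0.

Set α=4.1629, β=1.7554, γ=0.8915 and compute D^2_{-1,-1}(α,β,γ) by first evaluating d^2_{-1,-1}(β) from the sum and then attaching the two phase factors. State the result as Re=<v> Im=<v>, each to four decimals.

D^2_{-1,-1}(4.1629,1.7554,0.8915) = e^{-i·-1·4.1629}·d^2_{-1,-1}(1.7554)·e^{-i·-1·0.8915}. Compute d first:
Half-angle: c=0.638922, s=0.769271. N=√(1·6·1·6)=6.000000
k: max(0,(-1)−(-1))=0 … min(2+(-1),2−(-1))=1
  k=0: (−1)^0·6.0000/(6)·0.6389^4·0.7693^0 = +0.166645
  k=1: (−1)^1·6.0000/(2)·0.6389^2·0.7693^2 = -0.724730
d^2_{-1,-1}(1.7554) = +0.166645 -0.724730 = -0.558085
Phases: e^{-i·(-1)·4.1629}=-0.522252-0.852792i, e^{-i·(-1)·0.8915}=+0.628246+0.778015i ⇒ D=-0.187172+0.525762i

Re=-0.1872 Im=0.5258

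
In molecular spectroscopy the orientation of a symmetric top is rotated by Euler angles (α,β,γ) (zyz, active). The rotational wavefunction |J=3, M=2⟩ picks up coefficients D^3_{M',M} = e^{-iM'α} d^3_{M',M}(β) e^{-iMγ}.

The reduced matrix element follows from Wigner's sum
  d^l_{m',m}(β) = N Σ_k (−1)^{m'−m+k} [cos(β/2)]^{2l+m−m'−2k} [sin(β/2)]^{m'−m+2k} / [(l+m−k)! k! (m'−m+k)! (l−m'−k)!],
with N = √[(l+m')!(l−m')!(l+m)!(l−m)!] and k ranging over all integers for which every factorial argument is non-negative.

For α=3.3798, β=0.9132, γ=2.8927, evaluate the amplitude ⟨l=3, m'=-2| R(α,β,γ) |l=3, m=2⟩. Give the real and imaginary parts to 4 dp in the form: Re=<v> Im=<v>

First d^3_{-2,2}(β=0.9132), then the phase factors e^{-i(-2)α} and e^{-i(2)γ}:
c=cos(0.9132/2)=0.897557, s=sin(0.9132/2)=0.440899; N=√[1·120·120·1]=120.000000
Admissible k: 4..5 (factorial args all ≥0)
  k=4: (−1)^0·120.0000/(24)·0.8976^2·0.4409^4 = +0.152212
  k=5: (−1)^1·120.0000/(120)·0.8976^0·0.4409^6 = -0.007346
d^3_{-2,2}(0.9132) = +0.152212 -0.007346 = +0.144867
Attach z-rotation phases: D = e^{-i(-2)(3.3798)}·(+0.144867)·e^{-i(2)(2.8927)} = +0.081390+0.119841i

Re=0.0814 Im=0.1198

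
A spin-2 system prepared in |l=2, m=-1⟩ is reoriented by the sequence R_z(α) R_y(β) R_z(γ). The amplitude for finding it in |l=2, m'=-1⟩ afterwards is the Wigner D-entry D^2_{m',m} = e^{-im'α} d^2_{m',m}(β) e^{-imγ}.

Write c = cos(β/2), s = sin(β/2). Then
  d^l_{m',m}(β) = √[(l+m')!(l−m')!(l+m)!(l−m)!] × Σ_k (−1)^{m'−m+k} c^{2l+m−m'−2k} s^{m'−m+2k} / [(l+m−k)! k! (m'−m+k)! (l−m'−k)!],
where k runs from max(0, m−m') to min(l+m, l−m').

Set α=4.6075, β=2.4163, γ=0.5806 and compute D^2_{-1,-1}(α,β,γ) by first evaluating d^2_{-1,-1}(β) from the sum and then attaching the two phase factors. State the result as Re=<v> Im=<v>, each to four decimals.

Re=-0.1439 Im=0.2793

First d^2_{-1,-1}(β=2.4163), then the phase factors e^{-i(-1)α} and e^{-i(-1)γ}:
c=cos(2.4163/2)=0.354750, s=sin(2.4163/2)=0.934961; N=√[1·6·1·6]=6.000000
Admissible k: 0..1 (factorial args all ≥0)
  k=0: (−1)^0·6.0000/(6)·0.3547^4·0.9350^0 = +0.015838
  k=1: (−1)^1·6.0000/(2)·0.3547^2·0.9350^2 = -0.330029
d^2_{-1,-1}(2.4163) = +0.015838 -0.330029 = -0.314192
Attach z-rotation phases: D = e^{-i(-1)(4.6075)}·(-0.314192)·e^{-i(-1)(0.5806)} = -0.143891+0.279306i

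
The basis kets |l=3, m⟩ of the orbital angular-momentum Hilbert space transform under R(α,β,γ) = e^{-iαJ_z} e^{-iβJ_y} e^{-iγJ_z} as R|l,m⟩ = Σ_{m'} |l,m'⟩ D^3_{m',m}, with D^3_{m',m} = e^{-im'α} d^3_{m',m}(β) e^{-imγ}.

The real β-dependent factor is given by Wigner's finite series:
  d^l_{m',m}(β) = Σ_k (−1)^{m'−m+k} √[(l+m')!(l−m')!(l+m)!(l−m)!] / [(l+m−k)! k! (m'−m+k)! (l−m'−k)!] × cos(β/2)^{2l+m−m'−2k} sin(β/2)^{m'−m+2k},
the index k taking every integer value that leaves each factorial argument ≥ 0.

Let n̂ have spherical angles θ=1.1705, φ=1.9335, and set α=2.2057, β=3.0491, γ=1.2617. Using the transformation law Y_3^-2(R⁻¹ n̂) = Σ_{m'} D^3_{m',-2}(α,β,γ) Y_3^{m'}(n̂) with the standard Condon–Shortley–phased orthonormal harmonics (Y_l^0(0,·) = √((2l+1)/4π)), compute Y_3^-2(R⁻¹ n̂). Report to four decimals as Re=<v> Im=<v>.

Re=0.1173 Im=-0.2581

Need the full column D^3_{m',-2} for m'=−3..3 at α=2.2057, β=3.0491, γ=1.2617.
cos(β/2)=0.046230, sin(β/2)=0.998931
d^3_{-3,-2}: single k=1 term ⇒ +0.000001;  D = -0.000000+0.000000i
d^3_{-2,-2}: k∈[0..1] ⇒ +0.000000 -0.000023 = -0.000023;  D = -0.000018-0.000014i
d^3_{-1,-2}: k∈[0..1] ⇒ -0.000001 +0.000623 = +0.000622;  D = +0.000010-0.000622i
d^3_{0,-2}: k∈[0..1] ⇒ +0.000025 -0.011656 = -0.011631;  D = +0.009478-0.006741i
d^3_{1,-2}: k∈[0..1] ⇒ -0.000623 +0.145412 = +0.144789;  D = +0.137543+0.045230i
d^3_{2,-2}: k∈[0..1] ⇒ +0.010640 -0.993602 = -0.982962;  D = +0.306597+0.933923i
d^3_{3,-2}: single k=0 term ⇒ -0.112635;  D = +0.065325-0.091757i
Y_3^{m'}(θ=1.1705,φ=1.9335) and Σ D·Y over m':
  (-0.0000+0.0000i)·(+0.2887+0.1513i)  (-0.0000-0.0000i)·(-0.2527+0.2241i)  (+0.0000-0.0006i)·(+0.0254+0.0670i)  (+0.0095-0.0067i)·(-0.3259+0.0000i)  (+0.1375+0.0452i)·(-0.0254+0.0670i)  (+0.3066+0.9339i)·(-0.2527-0.2241i)  (+0.0653-0.0918i)·(-0.2887+0.1513i)
Y_3^-2(R⁻¹ n̂) = +0.117259-0.258132i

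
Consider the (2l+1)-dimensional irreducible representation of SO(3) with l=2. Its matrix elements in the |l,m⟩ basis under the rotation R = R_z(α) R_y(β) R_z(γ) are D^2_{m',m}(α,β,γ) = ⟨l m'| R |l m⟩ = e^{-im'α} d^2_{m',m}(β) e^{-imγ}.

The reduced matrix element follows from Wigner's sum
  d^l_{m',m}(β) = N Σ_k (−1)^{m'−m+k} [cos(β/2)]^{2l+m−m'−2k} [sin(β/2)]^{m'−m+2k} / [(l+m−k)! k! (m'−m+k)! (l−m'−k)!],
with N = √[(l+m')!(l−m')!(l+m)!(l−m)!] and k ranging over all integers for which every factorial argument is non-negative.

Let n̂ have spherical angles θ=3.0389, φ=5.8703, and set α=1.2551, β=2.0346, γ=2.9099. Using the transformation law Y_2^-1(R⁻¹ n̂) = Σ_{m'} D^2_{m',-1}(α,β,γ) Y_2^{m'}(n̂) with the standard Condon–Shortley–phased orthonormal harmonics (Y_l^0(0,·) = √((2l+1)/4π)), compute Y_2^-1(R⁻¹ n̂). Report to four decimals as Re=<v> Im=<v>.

Re=-0.3011 Im=0.0357

Need the full column D^2_{m',-1} for m'=−2..2 at α=1.2551, β=2.0346, γ=2.9099.
cos(β/2)=0.525665, sin(β/2)=0.850692
d^2_{-2,-1}: single k=1 term ⇒ +0.247132;  D = +0.160659-0.187784i
d^2_{-1,-1}: k∈[0..1] ⇒ +0.076355 -0.599906 = -0.523552;  D = +0.272487+0.447054i
d^2_{0,-1}: k∈[0..1] ⇒ -0.302674 +0.792686 = +0.490013;  D = -0.476919+0.112519i
d^2_{1,-1}: k∈[0..1] ⇒ +0.599906 -0.523708 = +0.076199;  D = -0.006393+0.075930i
d^2_{2,-1}: single k=0 term ⇒ -0.647226;  D = -0.596210-0.251863i
Y_2^{m'}(θ=3.0389,φ=5.8703) and Σ D·Y over m':
  (+0.1607-0.1878i)·(+0.0028+0.0030i)  (+0.2725+0.4471i)·(-0.0722-0.0316i)  (-0.4769+0.1125i)·(+0.6208+0.0000i)  (-0.0064+0.0759i)·(+0.0722-0.0316i)  (-0.5962-0.2519i)·(+0.0028-0.0030i)
Y_2^-1(R⁻¹ n̂) = -0.301072+0.035714i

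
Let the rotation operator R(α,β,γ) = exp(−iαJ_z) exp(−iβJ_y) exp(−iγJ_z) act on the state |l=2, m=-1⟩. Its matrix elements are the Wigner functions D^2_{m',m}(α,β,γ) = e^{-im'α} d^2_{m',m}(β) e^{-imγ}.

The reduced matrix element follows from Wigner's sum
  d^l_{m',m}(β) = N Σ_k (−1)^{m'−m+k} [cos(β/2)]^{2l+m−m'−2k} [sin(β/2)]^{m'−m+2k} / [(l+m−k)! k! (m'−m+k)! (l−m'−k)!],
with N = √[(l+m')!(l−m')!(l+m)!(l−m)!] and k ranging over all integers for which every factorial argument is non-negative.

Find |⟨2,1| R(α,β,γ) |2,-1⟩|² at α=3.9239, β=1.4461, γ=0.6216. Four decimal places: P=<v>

P=0.2989

First d^2_{1,-1}(β=1.4461), then the phase factors e^{-i(1)α} and e^{-i(-1)γ}:
Half-angle: c=0.749791, s=0.661675. N=√(6·1·1·6)=6.000000
Admissible k: 0..1 (factorial args all ≥0)
  k=0: (−1)^2·6.0000/(2)·0.7498^2·0.6617^2 = +0.738398
  k=1: (−1)^3·6.0000/(6)·0.7498^0·0.6617^4 = -0.191680
d^2_{1,-1}(1.4461) = +0.738398 -0.191680 = +0.546718
|D^2_{1,-1}|² = |d^2_{1,-1}(β)|² = (+0.546718)² = 0.298901 (the z-rotation phases have unit modulus)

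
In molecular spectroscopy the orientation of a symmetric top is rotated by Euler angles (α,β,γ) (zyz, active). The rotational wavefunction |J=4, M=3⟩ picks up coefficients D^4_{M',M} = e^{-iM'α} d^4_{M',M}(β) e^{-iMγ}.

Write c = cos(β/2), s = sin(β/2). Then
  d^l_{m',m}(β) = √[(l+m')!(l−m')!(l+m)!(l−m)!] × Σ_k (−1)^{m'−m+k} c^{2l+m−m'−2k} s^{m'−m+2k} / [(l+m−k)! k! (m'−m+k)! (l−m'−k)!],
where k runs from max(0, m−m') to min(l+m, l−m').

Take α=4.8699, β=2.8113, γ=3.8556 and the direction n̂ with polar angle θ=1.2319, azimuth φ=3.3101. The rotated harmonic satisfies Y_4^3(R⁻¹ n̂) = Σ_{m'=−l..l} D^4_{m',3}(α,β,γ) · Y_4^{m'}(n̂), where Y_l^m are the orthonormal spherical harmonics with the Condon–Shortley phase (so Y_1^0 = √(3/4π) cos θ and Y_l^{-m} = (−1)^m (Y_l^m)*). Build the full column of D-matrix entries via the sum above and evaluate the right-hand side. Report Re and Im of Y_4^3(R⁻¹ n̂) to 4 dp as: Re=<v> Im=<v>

Re=-0.1962 Im=0.2706

Need the full column D^4_{m',3} for m'=−4..4 at α=4.8699, β=2.8113, γ=3.8556.
cos(β/2)=0.164397, sin(β/2)=0.986394
d^4_{-4,3}: single k=7 term ⇒ +0.422466;  D = -0.024834+0.421736i
d^4_{-3,3}: k∈[6..7] ⇒ +0.174256 -0.896199 = -0.721943;  D = +0.718430-0.071135i
d^4_{-2,3}: k∈[5..6] ⇒ +0.046571 -0.558870 = -0.512299;  D = +0.129822+0.495577i
d^4_{-1,3}: k∈[4..5] ⇒ +0.009147 -0.197588 = -0.188440;  D = -0.172542+0.075756i
d^4_{0,3}: k∈[3..4] ⇒ +0.001364 -0.049090 = -0.047727;  D = -0.025804-0.040150i
d^4_{1,3}: k∈[2..3] ⇒ +0.000152 -0.009147 = -0.008995;  D = +0.006710-0.005990i
d^4_{2,3}: k∈[1..2] ⇒ +0.000012 -0.001294 = -0.001282;  D = +0.000993+0.000810i
d^4_{3,3}: k∈[0..1] ⇒ +0.000001 -0.000134 = -0.000134;  D = -0.000067+0.000116i
d^4_{4,3}: single k=0 term ⇒ -0.000009;  D = -0.000008-0.000003i
Y_4^{m'}(θ=1.2319,φ=3.3101) and Σ D·Y over m':
  (-0.0248+0.4217i)·(+0.2736-0.2185i)  (+0.7184-0.0711i)·(-0.3054+0.1690i)  (+0.1298+0.4956i)·(-0.0636+0.0223i)  (-0.1725+0.0758i)·(+0.3256-0.0554i)  (-0.0258-0.0401i)·(+0.0118+0.0000i)  (+0.0067-0.0060i)·(-0.3256-0.0554i)  (+0.0010+0.0008i)·(-0.0636-0.0223i)  (-0.0001+0.0001i)·(+0.3054+0.1690i)  (-0.0000-0.0000i)·(+0.2736+0.2185i)
Y_4^3(R⁻¹ n̂) = -0.196201+0.270626i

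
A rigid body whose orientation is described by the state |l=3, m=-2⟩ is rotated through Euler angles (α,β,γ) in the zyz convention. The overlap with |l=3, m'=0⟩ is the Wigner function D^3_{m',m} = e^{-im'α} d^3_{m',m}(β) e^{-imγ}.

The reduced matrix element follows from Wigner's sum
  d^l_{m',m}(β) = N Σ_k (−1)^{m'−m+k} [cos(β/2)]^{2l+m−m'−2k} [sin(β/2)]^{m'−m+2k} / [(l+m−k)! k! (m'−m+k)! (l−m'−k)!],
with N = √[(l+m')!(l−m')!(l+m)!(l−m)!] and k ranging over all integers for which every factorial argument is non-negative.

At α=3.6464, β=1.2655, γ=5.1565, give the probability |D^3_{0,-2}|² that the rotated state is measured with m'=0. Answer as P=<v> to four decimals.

P=0.1402

Split into d^3_{0,-2}(β=1.2655) × two z-phases.
Half-angle: c=0.806404, s=0.591365. N=√(6·6·1·120)=65.726707
Admissible k: 0..1 (factorial args all ≥0)
  k=0: (−1)^2·65.7267/(12)·0.8064^4·0.5914^2 = +0.809996
  k=1: (−1)^3·65.7267/(12)·0.8064^2·0.5914^4 = -0.435600
d^3_{0,-2}(1.2655) = +0.809996 -0.435600 = +0.374396
|D^3_{0,-2}|² = |d^3_{0,-2}(β)|² = (+0.374396)² = 0.140172 (the z-rotation phases have unit modulus)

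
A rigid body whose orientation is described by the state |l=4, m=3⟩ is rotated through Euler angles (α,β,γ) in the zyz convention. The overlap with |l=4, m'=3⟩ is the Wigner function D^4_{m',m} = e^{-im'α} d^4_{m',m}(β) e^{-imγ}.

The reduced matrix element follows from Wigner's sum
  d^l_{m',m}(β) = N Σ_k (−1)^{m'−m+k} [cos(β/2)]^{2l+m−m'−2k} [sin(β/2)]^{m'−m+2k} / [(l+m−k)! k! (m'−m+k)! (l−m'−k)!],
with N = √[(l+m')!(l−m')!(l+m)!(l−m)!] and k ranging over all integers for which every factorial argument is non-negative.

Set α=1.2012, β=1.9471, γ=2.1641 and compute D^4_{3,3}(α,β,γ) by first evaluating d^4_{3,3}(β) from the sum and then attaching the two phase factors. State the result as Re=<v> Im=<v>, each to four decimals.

Split into d^4_{3,3}(β=1.9471) × two z-phases.
With c≡cos(β/2)=0.562368 and s≡sin(β/2)=0.826887, N=[5040·1·5040·1]^{1/2}=5040.000000
Admissible k: 0..1 (factorial args all ≥0)
  k=0: (−1)^0·5040.0000/(5040)·0.5624^8·0.8269^0 = +0.010004
  k=1: (−1)^1·5040.0000/(720)·0.5624^6·0.8269^2 = -0.151395
d^4_{3,3}(1.9471) = +0.010004 -0.151395 = -0.141392
D = (-0.895160+0.445746i)·(-0.141392)·(+0.978215-0.207594i) = +0.110727-0.087927i

Re=0.1107 Im=-0.0879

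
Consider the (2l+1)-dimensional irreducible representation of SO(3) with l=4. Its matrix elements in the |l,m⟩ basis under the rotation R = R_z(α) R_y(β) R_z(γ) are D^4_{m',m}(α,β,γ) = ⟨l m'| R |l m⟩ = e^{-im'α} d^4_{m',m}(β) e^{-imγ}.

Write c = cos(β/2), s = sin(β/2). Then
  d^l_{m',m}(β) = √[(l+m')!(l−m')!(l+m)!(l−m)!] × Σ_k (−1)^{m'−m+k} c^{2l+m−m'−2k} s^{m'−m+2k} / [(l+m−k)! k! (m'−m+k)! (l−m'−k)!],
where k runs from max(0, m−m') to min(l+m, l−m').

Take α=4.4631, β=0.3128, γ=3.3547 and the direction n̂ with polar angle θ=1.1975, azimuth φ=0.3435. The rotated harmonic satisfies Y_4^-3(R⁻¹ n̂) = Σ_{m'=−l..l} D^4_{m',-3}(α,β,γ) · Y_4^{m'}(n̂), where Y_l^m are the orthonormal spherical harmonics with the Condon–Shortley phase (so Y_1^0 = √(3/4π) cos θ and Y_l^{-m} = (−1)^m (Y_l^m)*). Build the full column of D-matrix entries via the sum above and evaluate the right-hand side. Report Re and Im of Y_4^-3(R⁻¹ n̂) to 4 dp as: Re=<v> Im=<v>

Re=-0.2169 Im=-0.0465

Need the full column D^4_{m',-3} for m'=−4..4 at α=4.4631, β=0.3128, γ=3.3547.
cos(β/2)=0.987794, sin(β/2)=0.155763
d^4_{-4,-3}: single k=1 term ⇒ +0.404274;  D = -0.378666+0.141595i
d^4_{-3,-3}: k∈[0..1] ⇒ +0.906426 -0.157771 = +0.748656;  D = -0.081103-0.744250i
d^4_{-2,-3}: k∈[0..1] ⇒ -0.534804 +0.039894 = -0.494910;  D = -0.490016-0.069426i
d^4_{-1,-3}: k∈[0..1] ⇒ +0.178895 -0.007414 = +0.171482;  D = -0.065201+0.158603i
d^4_{0,-3}: k∈[0..1] ⇒ -0.042052 +0.001046 = -0.041007;  D = +0.032908+0.024467i
d^4_{1,-3}: k∈[0..1] ⇒ +0.007414 -0.000111 = +0.007303;  D = +0.005669-0.004605i
d^4_{2,-3}: k∈[0..1] ⇒ -0.000992 +0.000008 = -0.000984;  D = -0.000413-0.000893i
d^4_{3,-3}: k∈[0..1] ⇒ +0.000098 -0.000000 = +0.000097;  D = -0.000096+0.000018i
d^4_{4,-3}: single k=0 term ⇒ -0.000006;  D = -0.000000+0.000006i
Y_4^{m'}(θ=1.1975,φ=0.3435) and Σ D·Y over m':
  (-0.3787+0.1416i)·(+0.0650-0.3262i)  (-0.0811-0.7442i)·(+0.1896-0.3160i)  (-0.4900-0.0694i)·(-0.0155+0.0127i)  (-0.0652+0.1586i)·(-0.3130+0.1119i)  (+0.0329+0.0245i)·(-0.0392+0.0000i)  (+0.0057-0.0046i)·(+0.3130+0.1119i)  (-0.0004-0.0009i)·(-0.0155-0.0127i)  (-0.0001+0.0000i)·(-0.1896-0.3160i)  (-0.0000+0.0000i)·(+0.0650+0.3262i)
Y_4^-3(R⁻¹ n̂) = -0.216870-0.046507i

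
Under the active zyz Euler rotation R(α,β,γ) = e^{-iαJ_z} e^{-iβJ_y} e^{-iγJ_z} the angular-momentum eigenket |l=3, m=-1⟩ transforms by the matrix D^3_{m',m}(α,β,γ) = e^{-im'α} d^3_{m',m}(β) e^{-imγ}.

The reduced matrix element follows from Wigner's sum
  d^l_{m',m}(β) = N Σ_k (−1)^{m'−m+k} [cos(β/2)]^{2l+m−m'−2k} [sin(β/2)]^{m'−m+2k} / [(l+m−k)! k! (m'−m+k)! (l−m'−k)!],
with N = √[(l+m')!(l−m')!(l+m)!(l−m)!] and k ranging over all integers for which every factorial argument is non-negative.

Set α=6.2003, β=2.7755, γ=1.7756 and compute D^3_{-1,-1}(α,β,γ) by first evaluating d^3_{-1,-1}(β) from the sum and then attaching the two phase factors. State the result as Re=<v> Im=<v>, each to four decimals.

Re=-0.0216 Im=0.1761

Split into d^3_{-1,-1}(β=2.7755) × two z-phases.
With c≡cos(β/2)=0.182026 and s≡sin(β/2)=0.983294, N=[2·24·2·24]^{1/2}=48.000000
k∈{0,1,2} keeps every argument non-negative
  k=0: (−1)^0·48.0000/(48)·0.1820^6·0.9833^0 = +0.000036
  k=1: (−1)^1·48.0000/(6)·0.1820^4·0.9833^2 = -0.008492
  k=2: (−1)^2·48.0000/(8)·0.1820^2·0.9833^4 = +0.185845
d^3_{-1,-1}(2.7755) = +0.000036 -0.008492 +0.185845 = +0.177390
Phases: e^{-i·(-1)·6.2003}=+0.996567-0.082790i, e^{-i·(-1)·1.7756}=-0.203375+0.979101i ⇒ D=-0.021574+0.176073i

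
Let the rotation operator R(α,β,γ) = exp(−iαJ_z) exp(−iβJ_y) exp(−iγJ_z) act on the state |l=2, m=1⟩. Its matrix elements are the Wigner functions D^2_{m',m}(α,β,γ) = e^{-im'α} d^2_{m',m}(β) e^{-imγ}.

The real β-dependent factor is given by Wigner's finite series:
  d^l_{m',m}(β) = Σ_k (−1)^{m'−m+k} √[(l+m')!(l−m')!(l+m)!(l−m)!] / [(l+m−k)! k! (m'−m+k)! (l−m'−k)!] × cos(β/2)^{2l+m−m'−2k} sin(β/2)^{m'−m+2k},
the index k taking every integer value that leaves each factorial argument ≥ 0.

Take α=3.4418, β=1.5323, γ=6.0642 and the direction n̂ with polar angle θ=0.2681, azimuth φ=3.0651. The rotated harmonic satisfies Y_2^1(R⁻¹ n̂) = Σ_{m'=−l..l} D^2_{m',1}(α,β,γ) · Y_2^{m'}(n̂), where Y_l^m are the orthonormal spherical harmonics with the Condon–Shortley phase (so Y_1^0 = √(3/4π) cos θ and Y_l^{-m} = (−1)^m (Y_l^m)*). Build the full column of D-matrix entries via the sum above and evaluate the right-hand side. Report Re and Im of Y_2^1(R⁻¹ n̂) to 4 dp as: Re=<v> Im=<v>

Need the full column D^2_{m',1} for m'=−2..2 at α=3.4418, β=1.5323, γ=6.0642.
cos(β/2)=0.720585, sin(β/2)=0.693366
d^2_{-2,1}: single k=3 term ⇒ +0.480400;  D = +0.327950+0.351046i
d^2_{-1,1}: k∈[2..3] ⇒ +0.748889 -0.231127 = +0.517762;  D = -0.449532-0.256903i
d^2_{0,1}: k∈[1..2] ⇒ +0.635470 -0.588368 = +0.047102;  D = +0.045977+0.010232i
d^2_{1,1}: k∈[0..1] ⇒ +0.269614 -0.748889 = -0.479275;  D = +0.477695-0.038885i
d^2_{2,1}: single k=0 term ⇒ -0.518859;  D = -0.481570+0.193144i
Y_2^{m'}(θ=0.2681,φ=3.0651) and Σ D·Y over m':
  (+0.3280+0.3510i)·(+0.0268+0.0041i)  (-0.4495-0.2569i)·(-0.1968-0.0151i)  (+0.0460+0.0102i)·(+0.5644+0.0000i)  (+0.4777-0.0389i)·(+0.1968-0.0151i)  (-0.4816+0.1931i)·(+0.0268-0.0041i)
Y_2^1(R⁻¹ n̂) = +0.199162+0.066170i

Re=0.1992 Im=0.0662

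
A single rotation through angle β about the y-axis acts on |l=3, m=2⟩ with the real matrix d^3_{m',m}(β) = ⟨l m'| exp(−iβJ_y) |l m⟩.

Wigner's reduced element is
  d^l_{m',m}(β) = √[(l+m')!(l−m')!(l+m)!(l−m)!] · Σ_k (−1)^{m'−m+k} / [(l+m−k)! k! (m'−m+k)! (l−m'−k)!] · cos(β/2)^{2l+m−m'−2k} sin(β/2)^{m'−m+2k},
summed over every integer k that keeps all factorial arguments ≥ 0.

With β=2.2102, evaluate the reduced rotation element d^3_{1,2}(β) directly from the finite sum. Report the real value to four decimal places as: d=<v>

d^3_{1,2}(β=2.2102) via Wigner's sum:
c=cos(2.2102/2)=0.449045, s=sin(2.2102/2)=0.893509; N=√[24·2·120·1]=75.894664
k: max(0,(2)−(1))=1 … min(3+(2),3−(1))=2
  k=1: (−1)^0·75.8947/(24)·0.4490^5·0.8935^1 = +0.051588
  k=2: (−1)^1·75.8947/(12)·0.4490^3·0.8935^3 = -0.408504
d^3_{1,2}(2.2102) = +0.051588 -0.408504 = -0.356916

d=-0.3569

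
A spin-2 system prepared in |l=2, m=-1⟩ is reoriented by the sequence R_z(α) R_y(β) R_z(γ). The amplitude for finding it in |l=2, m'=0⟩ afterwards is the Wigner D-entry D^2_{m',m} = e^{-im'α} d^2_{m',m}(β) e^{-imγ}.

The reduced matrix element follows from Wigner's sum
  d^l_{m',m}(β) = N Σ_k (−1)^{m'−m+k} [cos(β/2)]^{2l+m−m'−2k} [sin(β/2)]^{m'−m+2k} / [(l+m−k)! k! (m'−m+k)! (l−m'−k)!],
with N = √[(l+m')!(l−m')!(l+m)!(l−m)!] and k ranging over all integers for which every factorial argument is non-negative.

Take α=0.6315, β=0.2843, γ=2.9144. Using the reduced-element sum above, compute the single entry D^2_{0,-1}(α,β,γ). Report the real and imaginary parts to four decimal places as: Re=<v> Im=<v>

First d^2_{0,-1}(β=0.2843), then the phase factors e^{-i(0)α} and e^{-i(-1)γ}:
c=cos(0.2843/2)=0.989914, s=sin(0.2843/2)=0.141672; N=√[2·2·1·6]=4.898979
k∈{0,1} keeps every argument non-negative
  k=0: (−1)^1·4.8990/(2)·0.9899^3·0.1417^1 = -0.336629
  k=1: (−1)^2·4.8990/(2)·0.9899^1·0.1417^3 = +0.006895
d^2_{0,-1}(0.2843) = -0.336629 +0.006895 = -0.329734
Attach z-rotation phases: D = e^{-i(0)(0.6315)}·(-0.329734)·e^{-i(-1)(2.9144)} = +0.321260-0.074270i

Re=0.3213 Im=-0.0743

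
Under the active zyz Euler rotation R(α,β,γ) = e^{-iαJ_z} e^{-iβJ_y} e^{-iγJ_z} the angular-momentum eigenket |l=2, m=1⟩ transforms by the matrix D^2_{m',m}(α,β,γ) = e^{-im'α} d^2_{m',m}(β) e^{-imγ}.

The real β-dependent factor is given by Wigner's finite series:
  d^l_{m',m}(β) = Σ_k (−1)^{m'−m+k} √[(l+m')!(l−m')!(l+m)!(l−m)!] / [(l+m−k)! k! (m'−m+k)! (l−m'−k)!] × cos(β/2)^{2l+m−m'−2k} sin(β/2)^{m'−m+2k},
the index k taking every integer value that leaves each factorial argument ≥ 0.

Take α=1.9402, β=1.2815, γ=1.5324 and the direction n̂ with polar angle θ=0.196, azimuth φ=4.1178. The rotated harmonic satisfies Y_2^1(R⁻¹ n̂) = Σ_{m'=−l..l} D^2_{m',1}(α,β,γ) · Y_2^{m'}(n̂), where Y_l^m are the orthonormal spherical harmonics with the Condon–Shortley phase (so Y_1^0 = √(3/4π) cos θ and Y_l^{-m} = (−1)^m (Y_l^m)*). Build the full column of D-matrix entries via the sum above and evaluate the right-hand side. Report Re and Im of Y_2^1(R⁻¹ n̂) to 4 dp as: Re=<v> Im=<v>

Re=-0.0164 Im=-0.1309

Need the full column D^2_{m',1} for m'=−2..2 at α=1.9402, β=1.2815, γ=1.5324.
cos(β/2)=0.801648, sin(β/2)=0.597797
d^2_{-2,1}: single k=3 term ⇒ +0.342511;  D = -0.240199+0.244168i
d^2_{-1,1}: k∈[2..3] ⇒ +0.688962 -0.127707 = +0.561255;  D = +0.515230+0.222589i
d^2_{0,1}: k∈[1..2] ⇒ +0.754362 -0.419488 = +0.334874;  D = +0.012855-0.334627i
d^2_{1,1}: k∈[0..1] ⇒ +0.412985 -0.688962 = -0.275978;  D = +0.260996-0.089692i
d^2_{2,1}: single k=0 term ⇒ -0.615934;  D = -0.396989-0.470929i
Y_2^{m'}(θ=0.196,φ=4.1178) and Σ D·Y over m':
  (-0.2402+0.2442i)·(-0.0055-0.0136i)  (+0.5152+0.2226i)·(-0.0827+0.1222i)  (+0.0129-0.3346i)·(+0.5949+0.0000i)  (+0.2610-0.0897i)·(+0.0827+0.1222i)  (-0.3970-0.4709i)·(-0.0055+0.0136i)
Y_2^1(R⁻¹ n̂) = -0.016416-0.130888i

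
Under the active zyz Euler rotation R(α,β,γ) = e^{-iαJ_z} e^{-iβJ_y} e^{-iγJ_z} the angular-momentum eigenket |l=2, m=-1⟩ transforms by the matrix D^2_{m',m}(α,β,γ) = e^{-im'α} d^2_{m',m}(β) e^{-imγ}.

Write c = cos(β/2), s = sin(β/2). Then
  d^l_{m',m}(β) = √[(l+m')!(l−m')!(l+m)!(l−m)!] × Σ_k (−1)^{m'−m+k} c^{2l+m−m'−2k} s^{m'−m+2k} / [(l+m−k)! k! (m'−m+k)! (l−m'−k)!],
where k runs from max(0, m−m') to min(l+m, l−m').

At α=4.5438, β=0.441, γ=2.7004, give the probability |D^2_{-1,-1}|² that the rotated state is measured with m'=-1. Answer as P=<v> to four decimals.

P=0.5928

First d^2_{-1,-1}(β=0.441), then the phase factors e^{-i(-1)α} and e^{-i(-1)γ}:
With c≡cos(β/2)=0.975788 and s≡sin(β/2)=0.218718, N=[1·6·1·6]^{1/2}=6.000000
The bounds max(0,m−m')=0 and min(l+m,l−m')=1 give 2 terms
  k=0: (−1)^0·6.0000/(6)·0.9758^4·0.2187^0 = +0.906614
  k=1: (−1)^1·6.0000/(2)·0.9758^2·0.2187^2 = -0.136647
d^2_{-1,-1}(0.441) = +0.906614 -0.136647 = +0.769967
|D^2_{-1,-1}|² = |d^2_{-1,-1}(β)|² = (+0.769967)² = 0.592849 (the z-rotation phases have unit modulus)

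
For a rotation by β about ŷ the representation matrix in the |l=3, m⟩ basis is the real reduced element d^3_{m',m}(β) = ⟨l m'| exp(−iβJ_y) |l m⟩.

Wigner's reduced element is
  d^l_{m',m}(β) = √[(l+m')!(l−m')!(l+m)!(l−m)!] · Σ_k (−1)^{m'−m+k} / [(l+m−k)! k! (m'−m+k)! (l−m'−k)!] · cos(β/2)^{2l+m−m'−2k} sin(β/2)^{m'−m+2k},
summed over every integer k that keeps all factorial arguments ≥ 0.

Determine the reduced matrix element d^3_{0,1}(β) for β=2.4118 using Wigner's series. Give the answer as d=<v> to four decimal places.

d=0.5131

d^3_{0,1}(β=2.4118) via Wigner's sum:
c=cos(2.4118/2)=0.356852, s=sin(2.4118/2)=0.934161; N=√[6·6·24·2]=41.569219
k: max(0,(1)−(0))=1 … min(3+(1),3−(0))=3
  k=1: (−1)^0·41.5692/(12)·0.3569^5·0.9342^1 = +0.018726
  k=2: (−1)^1·41.5692/(4)·0.3569^3·0.9342^3 = -0.384984
  k=3: (−1)^2·41.5692/(12)·0.3569^1·0.9342^5 = +0.879402
d^3_{0,1}(2.4118) = +0.018726 -0.384984 +0.879402 = +0.513144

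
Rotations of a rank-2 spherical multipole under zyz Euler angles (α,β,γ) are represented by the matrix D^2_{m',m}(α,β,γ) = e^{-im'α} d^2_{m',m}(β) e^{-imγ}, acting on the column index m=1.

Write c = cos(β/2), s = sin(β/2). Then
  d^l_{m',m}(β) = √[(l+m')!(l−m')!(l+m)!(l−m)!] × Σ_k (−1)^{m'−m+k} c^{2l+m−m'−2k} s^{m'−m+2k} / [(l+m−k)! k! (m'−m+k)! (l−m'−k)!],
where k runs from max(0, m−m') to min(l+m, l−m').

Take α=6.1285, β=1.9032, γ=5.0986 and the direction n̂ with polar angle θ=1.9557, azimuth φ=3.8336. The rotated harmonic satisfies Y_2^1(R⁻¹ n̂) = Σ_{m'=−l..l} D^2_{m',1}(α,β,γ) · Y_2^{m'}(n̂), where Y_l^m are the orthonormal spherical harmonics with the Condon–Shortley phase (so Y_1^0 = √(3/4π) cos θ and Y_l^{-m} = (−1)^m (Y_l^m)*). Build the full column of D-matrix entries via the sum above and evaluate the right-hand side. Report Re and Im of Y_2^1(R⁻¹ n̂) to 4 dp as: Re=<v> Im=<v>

Need the full column D^2_{m',1} for m'=−2..2 at α=6.1285, β=1.9032, γ=5.0986.
cos(β/2)=0.580381, sin(β/2)=0.814345
d^2_{-2,1}: single k=3 term ⇒ +0.626857;  D = +0.401710+0.481226i
d^2_{-1,1}: k∈[2..3] ⇒ +0.670138 -0.439779 = +0.230360;  D = +0.118613+0.197475i
d^2_{0,1}: k∈[1..2] ⇒ +0.389963 -0.767740 = -0.377777;  D = -0.142302-0.349951i
d^2_{1,1}: k∈[0..1] ⇒ +0.113463 -0.670138 = -0.556676;  D = -0.127736-0.541822i
d^2_{2,1}: single k=0 term ⇒ -0.318403;  D = -0.024442-0.317464i
Y_2^{m'}(θ=1.9557,φ=3.8336) and Σ D·Y over m':
  (+0.4017+0.4812i)·(+0.0616-0.3260i)  (+0.1186+0.1975i)·(+0.2070-0.1715i)  (-0.1423-0.3500i)·(-0.1820+0.0000i)  (-0.1277-0.5418i)·(-0.2070-0.1715i)  (-0.0244-0.3175i)·(+0.0616+0.3260i)
Y_2^1(R⁻¹ n̂) = +0.301480+0.089438i

Re=0.3015 Im=0.0894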